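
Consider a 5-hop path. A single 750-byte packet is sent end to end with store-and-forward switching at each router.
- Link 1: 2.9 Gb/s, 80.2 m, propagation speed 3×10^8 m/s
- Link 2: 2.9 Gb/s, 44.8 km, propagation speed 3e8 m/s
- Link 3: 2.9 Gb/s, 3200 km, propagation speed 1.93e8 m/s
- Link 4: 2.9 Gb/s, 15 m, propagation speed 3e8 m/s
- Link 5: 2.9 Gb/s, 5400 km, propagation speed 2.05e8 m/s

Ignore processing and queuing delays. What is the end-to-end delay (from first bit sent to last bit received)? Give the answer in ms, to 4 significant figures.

43.08 ms

L = 750 × 8 = 6000 bits.
Transmission delay per hop = L/R = 6000/2900000000 = 0.00206897 ms; 5 hops → 0.0103448 ms.
Propagation delays (d/s per hop): 0.000267333, 0.149333, 16.5803, 5e-05, 26.3415 ms; sum = 43.0714 ms.
End-to-end = 43.08 ms.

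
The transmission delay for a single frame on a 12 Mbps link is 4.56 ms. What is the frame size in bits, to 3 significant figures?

L = R × t_tx = 12000000 b/s × 0.00456 s = 54720 bits.

54700 bits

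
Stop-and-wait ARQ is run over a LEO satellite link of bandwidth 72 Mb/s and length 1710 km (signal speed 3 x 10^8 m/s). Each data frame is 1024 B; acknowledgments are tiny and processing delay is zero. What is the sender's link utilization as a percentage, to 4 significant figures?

0.9882 %

t_tx = L/R = 8192/72000000 = 0.000113778 s.
t_prop = 1710000/300000000 = 0.0057 s; RTT = 0.0114 s.
Cycle = t_tx + RTT = 0.0115138 s.
Utilization = t_tx / cycle = 0.000113778/0.0115138 = 0.9882 %.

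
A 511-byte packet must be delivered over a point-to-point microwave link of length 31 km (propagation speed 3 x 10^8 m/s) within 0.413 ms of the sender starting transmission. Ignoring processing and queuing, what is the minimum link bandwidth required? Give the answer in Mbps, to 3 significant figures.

L = 4088 bits.
Propagation delay = 31000 / 300000000 = 0.103333 ms.
Transmission budget = 0.413 − 0.103333 = 0.309667 ms.
R ≥ L / t_tx = 4088 bits / 0.000309667 s = 13.2 Mbps.

13.2 Mbps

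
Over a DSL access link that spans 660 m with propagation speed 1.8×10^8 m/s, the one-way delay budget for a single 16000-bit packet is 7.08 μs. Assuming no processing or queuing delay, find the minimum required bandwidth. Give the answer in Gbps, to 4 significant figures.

4.688 Gbps

Propagation delay = 660 / 180000000 = 3.66667 μs.
Transmission budget = 7.08 − 3.66667 = 3.41333 μs.
R ≥ L / t_tx = 16000 bits / 3.41333e-06 s = 4.688 Gbps.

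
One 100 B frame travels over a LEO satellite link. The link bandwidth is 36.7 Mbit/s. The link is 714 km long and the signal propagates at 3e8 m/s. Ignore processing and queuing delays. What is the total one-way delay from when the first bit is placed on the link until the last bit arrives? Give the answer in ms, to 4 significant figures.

L = 100 × 8 = 800 bits.
Transmission delay = L/R = 800 / 36700000 = 0.0217984 ms.
Propagation delay = d/s = 714000 m / 300000000 m/s = 2.38 ms.
Total = 2.402 ms.

2.402 ms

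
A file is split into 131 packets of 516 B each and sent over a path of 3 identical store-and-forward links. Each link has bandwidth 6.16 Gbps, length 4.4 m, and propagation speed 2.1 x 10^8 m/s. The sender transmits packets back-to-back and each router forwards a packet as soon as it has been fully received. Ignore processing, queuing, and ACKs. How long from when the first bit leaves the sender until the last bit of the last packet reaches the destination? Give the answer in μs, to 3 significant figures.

89.2 μs

Per-hop transmission t_tx = L/R = 4128/6160000000 = 0.67013 μs.
Per-hop propagation t_prop = 4.4/210000000 = 0.0209524 μs.
Pipeline fill: first packet needs 3·t_tx to clear all hops; remaining 130 packets each add one t_tx.
Total = (3+131-1)·t_tx + 3·t_prop = 133·0.67013 + 3·0.0209524 = 89.2 μs.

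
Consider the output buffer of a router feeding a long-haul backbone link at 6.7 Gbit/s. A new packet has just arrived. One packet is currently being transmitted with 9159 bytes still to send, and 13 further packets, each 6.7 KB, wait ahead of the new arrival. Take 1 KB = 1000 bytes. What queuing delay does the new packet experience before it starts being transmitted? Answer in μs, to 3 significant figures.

Each queued packet: L/R = 53600/6700000000 = 8 μs.
13 queued → 104 μs.
Plus remaining 73272 bits of current packet: 10.9361 μs.
Queuing delay = 115 μs.

115 μs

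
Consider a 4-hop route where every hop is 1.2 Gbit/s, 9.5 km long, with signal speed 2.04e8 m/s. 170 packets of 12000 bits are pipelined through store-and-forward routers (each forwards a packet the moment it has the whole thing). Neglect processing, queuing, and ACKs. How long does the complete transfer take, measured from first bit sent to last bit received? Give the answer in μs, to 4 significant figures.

1916 μs

Per-hop transmission t_tx = L/R = 12000/1200000000 = 10 μs.
Per-hop propagation t_prop = 9500/204000000 = 46.5686 μs.
Pipeline fill: first packet needs 4·t_tx to clear all hops; remaining 169 packets each add one t_tx.
Total = (4+170-1)·t_tx + 4·t_prop = 173·10 + 4·46.5686 = 1916 μs.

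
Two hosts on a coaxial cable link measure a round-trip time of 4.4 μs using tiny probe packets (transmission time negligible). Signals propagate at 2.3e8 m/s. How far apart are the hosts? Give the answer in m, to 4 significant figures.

One-way propagation = RTT/2 = 2.2 μs.
d = s × t = 2.3e+08 × 2.2e-06 = 506.0 m.

506.0 m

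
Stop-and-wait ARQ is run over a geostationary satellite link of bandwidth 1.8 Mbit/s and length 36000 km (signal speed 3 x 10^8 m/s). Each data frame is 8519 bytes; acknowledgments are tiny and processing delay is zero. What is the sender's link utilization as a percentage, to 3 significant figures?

t_tx = L/R = 68152/1800000 = 0.0378622 s.
t_prop = 36000000/300000000 = 0.12 s; RTT = 0.24 s.
Cycle = t_tx + RTT = 0.277862 s.
Utilization = t_tx / cycle = 0.0378622/0.277862 = 13.6 %.

13.6 %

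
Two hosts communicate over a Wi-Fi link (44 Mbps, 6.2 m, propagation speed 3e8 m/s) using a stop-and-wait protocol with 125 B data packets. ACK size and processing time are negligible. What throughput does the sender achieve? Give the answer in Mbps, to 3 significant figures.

t_tx = L/R = 1000/44000000 = 2.27273e-05 s.
t_prop = 6.2/300000000 = 2.06667e-08 s; RTT = 4.13333e-08 s.
Cycle = t_tx + RTT = 2.27686e-05 s.
Throughput = L / cycle = 1000 / 2.27686e-05 = 43.9 Mbps.

43.9 Mbps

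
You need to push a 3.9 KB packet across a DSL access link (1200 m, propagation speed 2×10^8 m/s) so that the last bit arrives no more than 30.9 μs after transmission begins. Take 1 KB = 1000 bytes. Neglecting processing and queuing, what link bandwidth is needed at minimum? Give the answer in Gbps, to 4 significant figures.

L = 31200 bits.
Propagation delay = 1200 / 200000000 = 6 μs.
Transmission budget = 30.9 − 6 = 24.9 μs.
R ≥ L / t_tx = 31200 bits / 2.49e-05 s = 1.253 Gbps.

1.253 Gbps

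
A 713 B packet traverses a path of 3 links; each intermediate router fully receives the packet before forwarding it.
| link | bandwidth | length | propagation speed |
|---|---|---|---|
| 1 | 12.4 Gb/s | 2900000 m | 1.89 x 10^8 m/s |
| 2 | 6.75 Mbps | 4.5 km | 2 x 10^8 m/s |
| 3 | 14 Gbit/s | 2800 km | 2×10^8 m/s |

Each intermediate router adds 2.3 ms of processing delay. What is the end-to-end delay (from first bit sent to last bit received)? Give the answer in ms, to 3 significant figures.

L = 713 × 8 = 5704 bits.
Transmission delays (L/R per hop): 0.00046, 0.845037, 0.000407429 ms; sum = 0.845904 ms.
Propagation delays (d/s per hop): 15.3439, 0.0225, 14 ms; sum = 29.3664 ms.
Processing at 2 router(s): 2 × 2.3 ms = 4.6 ms.
End-to-end = 34.8 ms.

34.8 ms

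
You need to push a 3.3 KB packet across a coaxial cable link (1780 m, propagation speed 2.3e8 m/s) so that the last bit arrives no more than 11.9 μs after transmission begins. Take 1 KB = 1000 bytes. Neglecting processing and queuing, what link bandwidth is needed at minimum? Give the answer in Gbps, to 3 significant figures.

L = 26400 bits.
Propagation delay = 1780 / 2.3e+08 = 7.73913 μs.
Transmission budget = 11.9 − 7.73913 = 4.16087 μs.
R ≥ L / t_tx = 26400 bits / 4.16087e-06 s = 6.34 Gbps.

6.34 Gbps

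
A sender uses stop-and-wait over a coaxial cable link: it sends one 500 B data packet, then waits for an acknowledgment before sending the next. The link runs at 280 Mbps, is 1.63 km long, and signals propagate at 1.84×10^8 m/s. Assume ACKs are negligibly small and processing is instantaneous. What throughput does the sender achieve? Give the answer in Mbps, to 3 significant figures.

125 Mbps

t_tx = L/R = 4000/280000000 = 1.42857e-05 s.
t_prop = 1630/184000000 = 8.8587e-06 s; RTT = 1.77174e-05 s.
Cycle = t_tx + RTT = 3.20031e-05 s.
Throughput = L / cycle = 4000 / 3.20031e-05 = 125 Mbps.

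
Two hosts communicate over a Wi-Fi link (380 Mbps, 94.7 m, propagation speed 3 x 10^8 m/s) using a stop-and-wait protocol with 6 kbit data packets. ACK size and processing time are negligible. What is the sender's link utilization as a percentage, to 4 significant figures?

t_tx = L/R = 6000/380000000 = 1.57895e-05 s.
t_prop = 94.7/300000000 = 3.15667e-07 s; RTT = 6.31333e-07 s.
Cycle = t_tx + RTT = 1.64208e-05 s.
Utilization = t_tx / cycle = 1.57895e-05/1.64208e-05 = 96.16 %.

96.16 %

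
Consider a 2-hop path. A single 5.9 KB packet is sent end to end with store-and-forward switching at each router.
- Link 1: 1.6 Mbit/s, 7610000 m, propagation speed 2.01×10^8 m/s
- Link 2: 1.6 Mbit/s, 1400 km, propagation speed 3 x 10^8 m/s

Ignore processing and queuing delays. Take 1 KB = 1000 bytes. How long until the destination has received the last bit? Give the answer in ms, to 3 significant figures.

102 ms

L = 47200 bits.
Transmission delay per hop = L/R = 47200/1600000 = 29.5 ms; 2 hops → 59 ms.
Propagation delays (d/s per hop): 37.8607, 4.66667 ms; sum = 42.5274 ms.
End-to-end = 102 ms.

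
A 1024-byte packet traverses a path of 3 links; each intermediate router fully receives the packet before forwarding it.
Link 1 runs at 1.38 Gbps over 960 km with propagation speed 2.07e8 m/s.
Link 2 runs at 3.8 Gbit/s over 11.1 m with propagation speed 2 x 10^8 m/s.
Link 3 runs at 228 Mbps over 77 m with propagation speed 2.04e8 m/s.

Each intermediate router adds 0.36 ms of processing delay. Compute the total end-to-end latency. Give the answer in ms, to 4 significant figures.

5.402 ms

L = 1024 × 8 = 8192 bits.
Transmission delays (L/R per hop): 0.00593623, 0.00215579, 0.0359298 ms; sum = 0.0440218 ms.
Propagation delays (d/s per hop): 4.63768, 5.55e-05, 0.000377451 ms; sum = 4.63811 ms.
Processing at 2 router(s): 2 × 0.36 ms = 0.72 ms.
End-to-end = 5.402 ms.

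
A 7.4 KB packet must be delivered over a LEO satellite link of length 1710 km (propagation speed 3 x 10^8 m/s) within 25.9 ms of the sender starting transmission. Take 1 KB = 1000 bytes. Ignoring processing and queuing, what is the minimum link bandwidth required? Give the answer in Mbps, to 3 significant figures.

2.93 Mbps

L = 59200 bits.
Propagation delay = 1710000 / 300000000 = 5.7 ms.
Transmission budget = 25.9 − 5.7 = 20.2 ms.
R ≥ L / t_tx = 59200 bits / 0.0202 s = 2.93 Mbps.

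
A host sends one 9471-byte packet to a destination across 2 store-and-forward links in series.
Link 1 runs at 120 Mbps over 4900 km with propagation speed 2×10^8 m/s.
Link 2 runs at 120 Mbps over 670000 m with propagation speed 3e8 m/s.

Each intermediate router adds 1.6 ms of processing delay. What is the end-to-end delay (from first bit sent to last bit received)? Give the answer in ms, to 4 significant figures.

L = 9471 × 8 = 75768 bits.
Transmission delay per hop = L/R = 75768/120000000 = 0.6314 ms; 2 hops → 1.2628 ms.
Propagation delays (d/s per hop): 24.5, 2.23333 ms; sum = 26.7333 ms.
Processing at 1 router(s): 1 × 1.6 ms = 1.6 ms.
End-to-end = 29.60 ms.

29.60 ms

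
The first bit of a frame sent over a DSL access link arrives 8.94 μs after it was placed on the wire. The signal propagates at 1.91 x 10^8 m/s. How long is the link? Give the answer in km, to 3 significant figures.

1.71 km

d = s × t_prop = 191000000 × 8.94e-06 = 1.71 km.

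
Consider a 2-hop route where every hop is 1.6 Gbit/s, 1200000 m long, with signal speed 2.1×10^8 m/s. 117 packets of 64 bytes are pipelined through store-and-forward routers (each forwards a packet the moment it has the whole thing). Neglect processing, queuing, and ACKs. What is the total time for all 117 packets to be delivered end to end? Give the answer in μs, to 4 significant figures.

Per-hop transmission t_tx = L/R = 512/1600000000 = 0.32 μs.
Per-hop propagation t_prop = 1200000/210000000 = 5714.29 μs.
Pipeline fill: first packet needs 2·t_tx to clear all hops; remaining 116 packets each add one t_tx.
Total = (2+117-1)·t_tx + 2·t_prop = 118·0.32 + 2·5714.29 = 11470 μs.

11470 μs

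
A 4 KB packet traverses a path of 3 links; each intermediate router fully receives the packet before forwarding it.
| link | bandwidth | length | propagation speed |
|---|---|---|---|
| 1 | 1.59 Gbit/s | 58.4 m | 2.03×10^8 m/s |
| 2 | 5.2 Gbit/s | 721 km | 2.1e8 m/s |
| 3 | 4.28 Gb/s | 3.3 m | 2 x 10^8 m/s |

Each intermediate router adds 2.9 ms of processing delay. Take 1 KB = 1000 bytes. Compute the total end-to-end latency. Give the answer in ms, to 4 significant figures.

9.267 ms

L = 32000 bits.
Transmission delays (L/R per hop): 0.0201258, 0.00615385, 0.00747664 ms; sum = 0.0337563 ms.
Propagation delays (d/s per hop): 0.000287685, 3.43333, 1.65e-05 ms; sum = 3.43364 ms.
Processing at 2 router(s): 2 × 2.9 ms = 5.8 ms.
End-to-end = 9.267 ms.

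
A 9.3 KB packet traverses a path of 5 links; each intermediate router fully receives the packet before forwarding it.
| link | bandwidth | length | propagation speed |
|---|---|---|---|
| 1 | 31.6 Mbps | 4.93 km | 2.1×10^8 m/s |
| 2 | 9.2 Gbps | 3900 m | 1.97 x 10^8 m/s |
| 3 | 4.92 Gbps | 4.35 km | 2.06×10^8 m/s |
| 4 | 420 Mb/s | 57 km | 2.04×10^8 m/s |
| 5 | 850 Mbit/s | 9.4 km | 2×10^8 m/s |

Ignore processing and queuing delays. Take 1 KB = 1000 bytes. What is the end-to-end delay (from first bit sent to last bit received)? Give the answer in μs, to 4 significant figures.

L = 74400 bits.
Transmission delays (L/R per hop): 2354.43, 8.08696, 15.122, 177.143, 87.5294 μs; sum = 2642.31 μs.
Propagation delays (d/s per hop): 23.4762, 19.797, 21.1165, 279.412, 47 μs; sum = 390.801 μs.
End-to-end = 3033 μs.

3033 μs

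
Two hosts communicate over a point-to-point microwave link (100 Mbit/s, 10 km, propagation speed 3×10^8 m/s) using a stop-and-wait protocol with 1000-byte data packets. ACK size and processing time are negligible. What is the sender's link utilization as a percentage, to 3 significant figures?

54.5 %

t_tx = L/R = 8000/100000000 = 8e-05 s.
t_prop = 10000/300000000 = 3.33333e-05 s; RTT = 6.66667e-05 s.
Cycle = t_tx + RTT = 0.000146667 s.
Utilization = t_tx / cycle = 8e-05/0.000146667 = 54.5 %.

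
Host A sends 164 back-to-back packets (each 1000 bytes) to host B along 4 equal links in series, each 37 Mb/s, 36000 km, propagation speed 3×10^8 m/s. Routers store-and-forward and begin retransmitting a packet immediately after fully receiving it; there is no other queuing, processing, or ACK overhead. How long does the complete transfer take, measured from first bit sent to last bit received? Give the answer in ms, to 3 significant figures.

516 ms

Per-hop transmission t_tx = L/R = 8000/37000000 = 0.216216 ms.
Per-hop propagation t_prop = 36000000/300000000 = 120 ms.
Pipeline fill: first packet needs 4·t_tx to clear all hops; remaining 163 packets each add one t_tx.
Total = (4+164-1)·t_tx + 4·t_prop = 167·0.216216 + 4·120 = 516 ms.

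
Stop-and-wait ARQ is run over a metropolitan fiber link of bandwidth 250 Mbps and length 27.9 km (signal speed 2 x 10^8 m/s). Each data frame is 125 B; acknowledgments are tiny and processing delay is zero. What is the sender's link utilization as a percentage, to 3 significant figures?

t_tx = L/R = 1000/250000000 = 4e-06 s.
t_prop = 27900/200000000 = 0.0001395 s; RTT = 0.000279 s.
Cycle = t_tx + RTT = 0.000283 s.
Utilization = t_tx / cycle = 4e-06/0.000283 = 1.41 %.

1.41 %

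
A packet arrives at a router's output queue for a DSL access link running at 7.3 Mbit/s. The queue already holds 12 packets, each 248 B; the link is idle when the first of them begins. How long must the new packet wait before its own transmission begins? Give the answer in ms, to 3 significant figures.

Each queued packet: L/R = 1984/7300000 = 0.271781 ms.
12 queued → 3.26137 ms.
Queuing delay = 3.26 ms.

3.26 ms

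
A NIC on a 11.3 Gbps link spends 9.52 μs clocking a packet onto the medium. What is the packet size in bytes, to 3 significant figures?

L = R × t_tx = 11300000000 b/s × 9.52e-06 s = 107576 bits.
In bytes: 107576 / 8 = 13400 bytes.

13400 bytes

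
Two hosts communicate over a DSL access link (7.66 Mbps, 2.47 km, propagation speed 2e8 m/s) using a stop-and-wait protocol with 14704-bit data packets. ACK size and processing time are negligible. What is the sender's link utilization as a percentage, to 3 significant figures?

98.7 %

t_tx = L/R = 14704/7660000 = 0.00191958 s.
t_prop = 2470/200000000 = 1.235e-05 s; RTT = 2.47e-05 s.
Cycle = t_tx + RTT = 0.00194428 s.
Utilization = t_tx / cycle = 0.00191958/0.00194428 = 98.7 %.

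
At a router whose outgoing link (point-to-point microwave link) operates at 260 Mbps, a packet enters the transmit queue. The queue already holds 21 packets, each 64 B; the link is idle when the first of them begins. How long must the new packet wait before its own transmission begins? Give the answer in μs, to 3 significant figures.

41.4 μs

Each queued packet: L/R = 512/260000000 = 1.96923 μs.
21 queued → 41.3538 μs.
Queuing delay = 41.4 μs.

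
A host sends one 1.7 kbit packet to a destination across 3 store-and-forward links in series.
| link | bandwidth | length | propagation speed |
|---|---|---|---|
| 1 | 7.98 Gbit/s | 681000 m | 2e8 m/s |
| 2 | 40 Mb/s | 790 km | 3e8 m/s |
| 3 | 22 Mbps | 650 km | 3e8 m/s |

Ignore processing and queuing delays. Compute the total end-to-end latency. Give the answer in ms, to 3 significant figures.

L = 1700 bits.
Transmission delays (L/R per hop): 0.000213033, 0.0425, 0.0772727 ms; sum = 0.119986 ms.
Propagation delays (d/s per hop): 3.405, 2.63333, 2.16667 ms; sum = 8.205 ms.
End-to-end = 8.32 ms.

8.32 ms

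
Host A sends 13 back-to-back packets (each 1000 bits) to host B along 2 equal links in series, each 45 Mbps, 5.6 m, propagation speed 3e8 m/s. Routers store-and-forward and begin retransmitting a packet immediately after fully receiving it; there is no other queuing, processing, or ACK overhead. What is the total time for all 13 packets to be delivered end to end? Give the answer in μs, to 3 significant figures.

Per-hop transmission t_tx = L/R = 1000/45000000 = 22.2222 μs.
Per-hop propagation t_prop = 5.6/300000000 = 0.0186667 μs.
Pipeline fill: first packet needs 2·t_tx to clear all hops; remaining 12 packets each add one t_tx.
Total = (2+13-1)·t_tx + 2·t_prop = 14·22.2222 + 2·0.0186667 = 311 μs.

311 μs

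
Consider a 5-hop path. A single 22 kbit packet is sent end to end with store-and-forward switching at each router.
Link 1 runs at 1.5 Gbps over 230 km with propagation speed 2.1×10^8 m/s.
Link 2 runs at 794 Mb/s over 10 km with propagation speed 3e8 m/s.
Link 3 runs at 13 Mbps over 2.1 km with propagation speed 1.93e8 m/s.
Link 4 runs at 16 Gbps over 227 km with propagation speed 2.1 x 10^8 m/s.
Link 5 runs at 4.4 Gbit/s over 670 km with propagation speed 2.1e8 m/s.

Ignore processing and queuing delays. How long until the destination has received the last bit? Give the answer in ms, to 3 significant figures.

L = 22000 bits.
Transmission delays (L/R per hop): 0.0146667, 0.0277078, 1.69231, 0.001375, 0.005 ms; sum = 1.74106 ms.
Propagation delays (d/s per hop): 1.09524, 0.0333333, 0.0108808, 1.08095, 3.19048 ms; sum = 5.41088 ms.
End-to-end = 7.15 ms.

7.15 ms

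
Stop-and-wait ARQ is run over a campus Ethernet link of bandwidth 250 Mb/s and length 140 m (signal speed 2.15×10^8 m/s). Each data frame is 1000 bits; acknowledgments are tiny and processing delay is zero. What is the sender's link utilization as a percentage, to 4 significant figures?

75.44 %

t_tx = L/R = 1000/250000000 = 4e-06 s.
t_prop = 140/215000000 = 6.51163e-07 s; RTT = 1.30233e-06 s.
Cycle = t_tx + RTT = 5.30233e-06 s.
Utilization = t_tx / cycle = 4e-06/5.30233e-06 = 75.44 %.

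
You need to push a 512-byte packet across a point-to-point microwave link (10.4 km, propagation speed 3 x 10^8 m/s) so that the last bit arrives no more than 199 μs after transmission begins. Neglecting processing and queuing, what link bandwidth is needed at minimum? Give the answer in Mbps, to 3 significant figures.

24.9 Mbps

L = 4096 bits.
Propagation delay = 10400 / 300000000 = 34.6667 μs.
Transmission budget = 199 − 34.6667 = 164.333 μs.
R ≥ L / t_tx = 4096 bits / 0.000164333 s = 24.9 Mbps.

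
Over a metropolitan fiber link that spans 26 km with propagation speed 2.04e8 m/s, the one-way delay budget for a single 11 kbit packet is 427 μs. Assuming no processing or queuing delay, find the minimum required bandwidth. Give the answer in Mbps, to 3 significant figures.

Propagation delay = 26000 / 204000000 = 127.451 μs.
Transmission budget = 427 − 127.451 = 299.549 μs.
R ≥ L / t_tx = 11000 bits / 0.000299549 s = 36.7 Mbps.

36.7 Mbps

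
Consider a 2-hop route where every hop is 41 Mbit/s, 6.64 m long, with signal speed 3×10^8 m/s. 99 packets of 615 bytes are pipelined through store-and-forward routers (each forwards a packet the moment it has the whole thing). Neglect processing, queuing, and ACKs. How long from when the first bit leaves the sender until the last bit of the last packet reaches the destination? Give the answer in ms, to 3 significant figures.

12.0 ms

Per-hop transmission t_tx = L/R = 4920/41000000 = 0.12 ms.
Per-hop propagation t_prop = 6.64/300000000 = 2.21333e-05 ms.
Pipeline fill: first packet needs 2·t_tx to clear all hops; remaining 98 packets each add one t_tx.
Total = (2+99-1)·t_tx + 2·t_prop = 100·0.12 + 2·2.21333e-05 = 12.0 ms.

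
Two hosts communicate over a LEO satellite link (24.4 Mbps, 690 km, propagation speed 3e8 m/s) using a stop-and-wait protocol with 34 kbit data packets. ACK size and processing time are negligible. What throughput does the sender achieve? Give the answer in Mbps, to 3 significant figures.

t_tx = L/R = 34000/24400000 = 0.00139344 s.
t_prop = 690000/300000000 = 0.0023 s; RTT = 0.0046 s.
Cycle = t_tx + RTT = 0.00599344 s.
Throughput = L / cycle = 34000 / 0.00599344 = 5.67 Mbps.

5.67 Mbps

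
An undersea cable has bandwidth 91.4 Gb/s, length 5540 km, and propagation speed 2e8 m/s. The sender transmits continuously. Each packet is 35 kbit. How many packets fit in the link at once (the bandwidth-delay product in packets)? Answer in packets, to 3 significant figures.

Propagation delay = 5540000 / 200000000 = 0.0277 s.
BDP = R × t_prop = 91400000000 × 0.0277 = 2531780000 bits.
In packets of 35000 bits: 72300 packets.

72300 packets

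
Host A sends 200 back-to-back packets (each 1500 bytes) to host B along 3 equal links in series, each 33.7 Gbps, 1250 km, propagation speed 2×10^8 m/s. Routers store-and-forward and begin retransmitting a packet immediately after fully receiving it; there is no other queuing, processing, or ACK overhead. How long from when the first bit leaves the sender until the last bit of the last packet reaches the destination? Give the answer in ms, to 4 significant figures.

18.82 ms

Per-hop transmission t_tx = L/R = 12000/3.37e+10 = 0.000356083 ms.
Per-hop propagation t_prop = 1250000/200000000 = 6.25 ms.
Pipeline fill: first packet needs 3·t_tx to clear all hops; remaining 199 packets each add one t_tx.
Total = (3+200-1)·t_tx + 3·t_prop = 202·0.000356083 + 3·6.25 = 18.82 ms.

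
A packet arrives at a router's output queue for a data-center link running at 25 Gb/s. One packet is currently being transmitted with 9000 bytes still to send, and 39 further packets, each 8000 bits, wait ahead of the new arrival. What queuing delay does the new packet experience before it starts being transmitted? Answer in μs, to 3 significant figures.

Each queued packet: L/R = 8000/25000000000 = 0.32 μs.
39 queued → 12.48 μs.
Plus remaining 72000 bits of current packet: 2.88 μs.
Queuing delay = 15.4 μs.

15.4 μs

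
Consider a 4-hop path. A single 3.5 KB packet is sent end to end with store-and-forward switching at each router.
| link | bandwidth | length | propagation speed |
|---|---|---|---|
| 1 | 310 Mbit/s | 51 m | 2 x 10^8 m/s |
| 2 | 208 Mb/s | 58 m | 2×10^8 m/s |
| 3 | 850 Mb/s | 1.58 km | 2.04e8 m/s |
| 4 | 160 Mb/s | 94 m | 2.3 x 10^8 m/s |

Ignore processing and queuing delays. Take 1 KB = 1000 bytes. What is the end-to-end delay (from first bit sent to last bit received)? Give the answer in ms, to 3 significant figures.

L = 28000 bits.
Transmission delays (L/R per hop): 0.0903226, 0.134615, 0.0329412, 0.175 ms; sum = 0.432879 ms.
Propagation delays (d/s per hop): 0.000255, 0.00029, 0.0077451, 0.000408696 ms; sum = 0.00869879 ms.
End-to-end = 0.442 ms.

0.442 ms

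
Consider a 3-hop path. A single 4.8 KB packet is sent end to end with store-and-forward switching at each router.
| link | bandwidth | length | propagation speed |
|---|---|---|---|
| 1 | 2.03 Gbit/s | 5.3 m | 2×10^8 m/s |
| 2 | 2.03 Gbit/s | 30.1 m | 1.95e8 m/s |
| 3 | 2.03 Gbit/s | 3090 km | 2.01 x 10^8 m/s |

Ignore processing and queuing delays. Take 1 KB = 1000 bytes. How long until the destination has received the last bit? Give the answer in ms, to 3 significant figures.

15.4 ms

L = 38400 bits.
Transmission delay per hop = L/R = 38400/2.03e+09 = 0.0189163 ms; 3 hops → 0.0567488 ms.
Propagation delays (d/s per hop): 2.65e-05, 0.000154359, 15.3731 ms; sum = 15.3733 ms.
End-to-end = 15.4 ms.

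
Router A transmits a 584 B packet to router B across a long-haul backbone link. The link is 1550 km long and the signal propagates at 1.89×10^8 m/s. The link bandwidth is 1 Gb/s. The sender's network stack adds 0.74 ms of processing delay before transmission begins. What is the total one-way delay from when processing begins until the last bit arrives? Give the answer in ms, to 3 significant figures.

8.95 ms

L = 584 × 8 = 4672 bits.
Transmission delay = L/R = 4672 / 1000000000 = 0.004672 ms.
Propagation delay = d/s = 1550000 m / 189000000 m/s = 8.20106 ms.
Plus processing delay 0.74 ms = 0.74 ms.
Total = 8.95 ms.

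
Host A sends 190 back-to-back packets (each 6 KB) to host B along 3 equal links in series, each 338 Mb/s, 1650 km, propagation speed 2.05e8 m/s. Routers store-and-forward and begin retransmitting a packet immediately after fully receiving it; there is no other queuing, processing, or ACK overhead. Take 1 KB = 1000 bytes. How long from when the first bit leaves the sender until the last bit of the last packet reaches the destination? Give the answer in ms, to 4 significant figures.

Per-hop transmission t_tx = L/R = 48000/338000000 = 0.142012 ms.
Per-hop propagation t_prop = 1650000/2.05e+08 = 8.04878 ms.
Pipeline fill: first packet needs 3·t_tx to clear all hops; remaining 189 packets each add one t_tx.
Total = (3+190-1)·t_tx + 3·t_prop = 192·0.142012 + 3·8.04878 = 51.41 ms.

51.41 ms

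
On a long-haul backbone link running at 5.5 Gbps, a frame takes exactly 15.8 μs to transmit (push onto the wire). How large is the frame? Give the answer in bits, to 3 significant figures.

86900 bits

L = R × t_tx = 5500000000 b/s × 1.58e-05 s = 86900 bits.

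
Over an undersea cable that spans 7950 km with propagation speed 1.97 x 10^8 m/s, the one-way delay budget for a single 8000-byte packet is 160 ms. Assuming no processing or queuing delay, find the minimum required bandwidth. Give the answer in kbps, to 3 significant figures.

535 kbps

L = 64000 bits.
Propagation delay = 7950000 / 197000000 = 40.3553 ms.
Transmission budget = 160 − 40.3553 = 119.645 ms.
R ≥ L / t_tx = 64000 bits / 0.119645 s = 535 kbps.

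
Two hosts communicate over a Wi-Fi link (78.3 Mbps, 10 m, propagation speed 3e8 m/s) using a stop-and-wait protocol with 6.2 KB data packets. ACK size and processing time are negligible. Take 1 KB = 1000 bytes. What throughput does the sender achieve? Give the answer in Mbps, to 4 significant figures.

t_tx = L/R = 49600/78300000 = 0.000633461 s.
t_prop = 10/300000000 = 3.33333e-08 s; RTT = 6.66667e-08 s.
Cycle = t_tx + RTT = 0.000633528 s.
Throughput = L / cycle = 49600 / 0.000633528 = 78.29 Mbps.

78.29 Mbps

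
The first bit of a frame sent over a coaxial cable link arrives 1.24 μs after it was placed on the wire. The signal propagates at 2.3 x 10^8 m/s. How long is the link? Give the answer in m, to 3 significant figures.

285 m

d = s × t_prop = 2.3e+08 × 1.24e-06 = 285 m.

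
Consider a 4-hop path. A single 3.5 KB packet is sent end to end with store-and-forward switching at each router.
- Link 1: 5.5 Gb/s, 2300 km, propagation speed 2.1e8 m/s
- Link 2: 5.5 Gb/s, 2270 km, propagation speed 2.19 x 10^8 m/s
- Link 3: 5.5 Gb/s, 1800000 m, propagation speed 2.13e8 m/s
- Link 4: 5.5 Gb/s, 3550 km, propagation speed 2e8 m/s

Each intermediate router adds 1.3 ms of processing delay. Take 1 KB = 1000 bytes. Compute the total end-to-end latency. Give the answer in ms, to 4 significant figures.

L = 28000 bits.
Transmission delay per hop = L/R = 28000/5500000000 = 0.00509091 ms; 4 hops → 0.0203636 ms.
Propagation delays (d/s per hop): 10.9524, 10.3653, 8.4507, 17.75 ms; sum = 47.5184 ms.
Processing at 3 router(s): 3 × 1.3 ms = 3.9 ms.
End-to-end = 51.44 ms.

51.44 ms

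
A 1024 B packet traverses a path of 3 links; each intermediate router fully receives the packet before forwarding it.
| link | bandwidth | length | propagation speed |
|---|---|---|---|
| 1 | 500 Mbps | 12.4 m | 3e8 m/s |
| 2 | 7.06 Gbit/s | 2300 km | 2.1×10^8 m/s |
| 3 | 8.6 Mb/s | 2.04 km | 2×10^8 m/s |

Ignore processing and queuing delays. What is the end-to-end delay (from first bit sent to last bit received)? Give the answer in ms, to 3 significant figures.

11.9 ms

L = 1024 × 8 = 8192 bits.
Transmission delays (L/R per hop): 0.016384, 0.00116034, 0.952558 ms; sum = 0.970102 ms.
Propagation delays (d/s per hop): 4.13333e-05, 10.9524, 0.0102 ms; sum = 10.9626 ms.
End-to-end = 11.9 ms.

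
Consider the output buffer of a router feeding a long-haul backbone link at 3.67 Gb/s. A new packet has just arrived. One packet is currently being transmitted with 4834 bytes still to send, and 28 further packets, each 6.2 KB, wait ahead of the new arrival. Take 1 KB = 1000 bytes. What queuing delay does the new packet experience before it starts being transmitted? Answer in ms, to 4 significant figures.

Each queued packet: L/R = 49600/3670000000 = 0.013515 ms.
28 queued → 0.37842 ms.
Plus remaining 38672 bits of current packet: 0.0105373 ms.
Queuing delay = 0.3890 ms.

0.3890 ms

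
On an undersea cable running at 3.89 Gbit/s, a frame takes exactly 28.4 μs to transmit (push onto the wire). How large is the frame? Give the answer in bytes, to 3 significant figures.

L = R × t_tx = 3890000000 b/s × 2.84e-05 s = 110476 bits.
In bytes: 110476 / 8 = 13800 bytes.

13800 bytes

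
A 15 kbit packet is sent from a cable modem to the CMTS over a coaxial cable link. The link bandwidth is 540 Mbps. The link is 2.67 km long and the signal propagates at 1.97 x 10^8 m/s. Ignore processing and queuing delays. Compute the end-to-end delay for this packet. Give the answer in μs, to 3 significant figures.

L = 15000 bits.
Transmission delay = L/R = 15000 / 540000000 = 27.7778 μs.
Propagation delay = d/s = 2670 m / 197000000 m/s = 13.5533 μs.
Total = 41.3 μs.

41.3 μs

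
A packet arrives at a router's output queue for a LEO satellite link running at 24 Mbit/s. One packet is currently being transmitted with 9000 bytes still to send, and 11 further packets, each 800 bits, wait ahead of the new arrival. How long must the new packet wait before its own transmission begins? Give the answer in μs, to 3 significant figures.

3370 μs

Each queued packet: L/R = 800/24000000 = 33.3333 μs.
11 queued → 366.667 μs.
Plus remaining 72000 bits of current packet: 3000 μs.
Queuing delay = 3370 μs.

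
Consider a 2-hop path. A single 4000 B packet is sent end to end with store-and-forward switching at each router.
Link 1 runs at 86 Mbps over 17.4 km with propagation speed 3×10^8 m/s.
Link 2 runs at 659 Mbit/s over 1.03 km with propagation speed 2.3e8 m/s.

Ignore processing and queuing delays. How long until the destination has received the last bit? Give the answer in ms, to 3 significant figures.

L = 4000 × 8 = 32000 bits.
Transmission delays (L/R per hop): 0.372093, 0.0485584 ms; sum = 0.420651 ms.
Propagation delays (d/s per hop): 0.058, 0.00447826 ms; sum = 0.0624783 ms.
End-to-end = 0.483 ms.

0.483 ms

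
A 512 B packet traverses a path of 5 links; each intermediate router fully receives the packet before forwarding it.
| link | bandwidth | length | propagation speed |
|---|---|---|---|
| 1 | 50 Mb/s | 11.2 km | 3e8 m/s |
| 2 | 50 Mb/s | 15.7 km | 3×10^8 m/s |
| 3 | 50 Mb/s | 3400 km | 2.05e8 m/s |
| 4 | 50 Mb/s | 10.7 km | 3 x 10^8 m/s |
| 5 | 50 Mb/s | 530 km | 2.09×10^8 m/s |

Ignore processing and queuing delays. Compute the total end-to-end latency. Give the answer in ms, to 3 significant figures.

19.7 ms

L = 512 × 8 = 4096 bits.
Transmission delay per hop = L/R = 4096/50000000 = 0.08192 ms; 5 hops → 0.4096 ms.
Propagation delays (d/s per hop): 0.0373333, 0.0523333, 16.5854, 0.0356667, 2.53589 ms; sum = 19.2466 ms.
End-to-end = 19.7 ms.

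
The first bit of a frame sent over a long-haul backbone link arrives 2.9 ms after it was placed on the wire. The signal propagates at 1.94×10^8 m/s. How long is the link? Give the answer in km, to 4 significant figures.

562.6 km

d = s × t_prop = 194000000 × 0.0029 = 562.6 km.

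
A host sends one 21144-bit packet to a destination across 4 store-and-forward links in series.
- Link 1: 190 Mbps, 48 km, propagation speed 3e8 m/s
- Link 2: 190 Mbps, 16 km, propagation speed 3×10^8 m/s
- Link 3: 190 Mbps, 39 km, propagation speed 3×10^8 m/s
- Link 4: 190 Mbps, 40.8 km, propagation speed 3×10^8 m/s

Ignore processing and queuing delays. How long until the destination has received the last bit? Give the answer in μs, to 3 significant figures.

924 μs

Transmission delay per hop = L/R = 21144/190000000 = 111.284 μs; 4 hops → 445.137 μs.
Propagation delays (d/s per hop): 160, 53.3333, 130, 136 μs; sum = 479.333 μs.
End-to-end = 924 μs.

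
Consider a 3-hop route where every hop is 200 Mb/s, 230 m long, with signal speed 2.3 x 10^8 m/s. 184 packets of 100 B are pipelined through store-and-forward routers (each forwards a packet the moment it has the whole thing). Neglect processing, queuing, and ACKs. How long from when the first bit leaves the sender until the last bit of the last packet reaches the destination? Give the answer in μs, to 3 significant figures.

Per-hop transmission t_tx = L/R = 800/200000000 = 4 μs.
Per-hop propagation t_prop = 230/2.3e+08 = 1 μs.
Pipeline fill: first packet needs 3·t_tx to clear all hops; remaining 183 packets each add one t_tx.
Total = (3+184-1)·t_tx + 3·t_prop = 186·4 + 3·1 = 747 μs.

747 μs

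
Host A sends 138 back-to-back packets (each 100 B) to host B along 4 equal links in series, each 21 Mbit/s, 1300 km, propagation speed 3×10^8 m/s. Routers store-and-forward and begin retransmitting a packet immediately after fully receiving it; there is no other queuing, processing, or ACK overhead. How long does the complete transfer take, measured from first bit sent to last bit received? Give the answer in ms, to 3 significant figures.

Per-hop transmission t_tx = L/R = 800/21000000 = 0.0380952 ms.
Per-hop propagation t_prop = 1300000/300000000 = 4.33333 ms.
Pipeline fill: first packet needs 4·t_tx to clear all hops; remaining 137 packets each add one t_tx.
Total = (4+138-1)·t_tx + 4·t_prop = 141·0.0380952 + 4·4.33333 = 22.7 ms.

22.7 ms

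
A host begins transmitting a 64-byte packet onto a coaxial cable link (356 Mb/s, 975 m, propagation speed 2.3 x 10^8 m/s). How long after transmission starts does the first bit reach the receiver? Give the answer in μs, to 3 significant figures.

First bit experiences only propagation delay: d/s = 975/2.3e+08 = 4.24 μs.

4.24 μs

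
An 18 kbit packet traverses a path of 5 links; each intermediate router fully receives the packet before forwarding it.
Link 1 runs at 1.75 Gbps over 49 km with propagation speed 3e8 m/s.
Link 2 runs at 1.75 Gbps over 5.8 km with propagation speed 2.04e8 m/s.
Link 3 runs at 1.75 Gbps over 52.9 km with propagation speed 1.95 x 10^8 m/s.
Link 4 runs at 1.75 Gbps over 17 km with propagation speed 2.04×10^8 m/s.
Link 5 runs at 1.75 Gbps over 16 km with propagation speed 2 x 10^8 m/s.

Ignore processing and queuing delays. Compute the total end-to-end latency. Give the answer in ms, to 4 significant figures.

0.6778 ms

L = 18000 bits.
Transmission delay per hop = L/R = 18000/1750000000 = 0.0102857 ms; 5 hops → 0.0514286 ms.
Propagation delays (d/s per hop): 0.163333, 0.0284314, 0.271282, 0.0833333, 0.08 ms; sum = 0.62638 ms.
End-to-end = 0.6778 ms.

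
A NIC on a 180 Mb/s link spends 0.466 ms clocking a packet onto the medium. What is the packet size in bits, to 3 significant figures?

L = R × t_tx = 180000000 b/s × 0.000466 s = 83880 bits.

83900 bits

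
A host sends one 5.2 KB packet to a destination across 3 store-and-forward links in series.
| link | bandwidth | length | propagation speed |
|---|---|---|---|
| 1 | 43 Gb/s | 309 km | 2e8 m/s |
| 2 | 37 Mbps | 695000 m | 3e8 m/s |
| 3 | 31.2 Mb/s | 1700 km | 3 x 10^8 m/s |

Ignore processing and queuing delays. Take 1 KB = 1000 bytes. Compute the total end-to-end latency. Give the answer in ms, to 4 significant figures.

11.99 ms

L = 41600 bits.
Transmission delays (L/R per hop): 0.000967442, 1.12432, 1.33333 ms; sum = 2.45863 ms.
Propagation delays (d/s per hop): 1.545, 2.31667, 5.66667 ms; sum = 9.52833 ms.
End-to-end = 11.99 ms.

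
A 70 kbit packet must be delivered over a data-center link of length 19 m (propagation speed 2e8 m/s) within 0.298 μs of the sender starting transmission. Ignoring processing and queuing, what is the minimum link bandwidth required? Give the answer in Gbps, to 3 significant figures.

Propagation delay = 19 / 200000000 = 0.095 μs.
Transmission budget = 0.298 − 0.095 = 0.203 μs.
R ≥ L / t_tx = 70000 bits / 2.03e-07 s = 345 Gbps.

345 Gbps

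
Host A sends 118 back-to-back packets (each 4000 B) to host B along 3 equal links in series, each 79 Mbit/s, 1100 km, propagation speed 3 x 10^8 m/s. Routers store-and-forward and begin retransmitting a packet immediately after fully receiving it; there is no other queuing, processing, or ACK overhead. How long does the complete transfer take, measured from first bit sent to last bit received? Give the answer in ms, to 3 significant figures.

59.6 ms

Per-hop transmission t_tx = L/R = 32000/79000000 = 0.405063 ms.
Per-hop propagation t_prop = 1100000/300000000 = 3.66667 ms.
Pipeline fill: first packet needs 3·t_tx to clear all hops; remaining 117 packets each add one t_tx.
Total = (3+118-1)·t_tx + 3·t_prop = 120·0.405063 + 3·3.66667 = 59.6 ms.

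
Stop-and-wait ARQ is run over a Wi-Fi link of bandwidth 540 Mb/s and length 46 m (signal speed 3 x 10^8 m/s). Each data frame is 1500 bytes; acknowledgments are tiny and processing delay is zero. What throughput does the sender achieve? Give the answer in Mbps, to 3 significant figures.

533 Mbps

t_tx = L/R = 12000/540000000 = 2.22222e-05 s.
t_prop = 46/300000000 = 1.53333e-07 s; RTT = 3.06667e-07 s.
Cycle = t_tx + RTT = 2.25289e-05 s.
Throughput = L / cycle = 12000 / 2.25289e-05 = 533 Mbps.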